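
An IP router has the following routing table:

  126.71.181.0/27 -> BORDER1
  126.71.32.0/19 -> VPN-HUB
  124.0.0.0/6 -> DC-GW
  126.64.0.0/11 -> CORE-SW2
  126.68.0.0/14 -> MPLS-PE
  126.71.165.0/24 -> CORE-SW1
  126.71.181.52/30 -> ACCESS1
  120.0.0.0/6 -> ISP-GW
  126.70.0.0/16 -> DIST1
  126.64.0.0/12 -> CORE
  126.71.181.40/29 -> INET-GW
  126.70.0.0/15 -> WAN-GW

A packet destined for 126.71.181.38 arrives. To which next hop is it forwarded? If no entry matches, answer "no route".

WAN-GW

Routes whose prefix contains 126.71.181.38:
  124.0.0.0/6 (124.0.0.0 - 127.255.255.255) -> DC-GW
  126.64.0.0/11 (126.64.0.0 - 126.95.255.255) -> CORE-SW2
  126.64.0.0/12 (126.64.0.0 - 126.79.255.255) -> CORE
  126.68.0.0/14 (126.68.0.0 - 126.71.255.255) -> MPLS-PE
  126.70.0.0/15 (126.70.0.0 - 126.71.255.255) -> WAN-GW
More-specific entries that do NOT match:
  126.71.181.52/30 (126.71.181.52 - 126.71.181.55) does not contain 126.71.181.38
  126.71.181.40/29 (126.71.181.40 - 126.71.181.47) does not contain 126.71.181.38
  126.71.181.0/27 (126.71.181.0 - 126.71.181.31) does not contain 126.71.181.38
  126.71.165.0/24 (126.71.165.0 - 126.71.165.255) does not contain 126.71.181.38
  126.71.32.0/19 (126.71.32.0 - 126.71.63.255) does not contain 126.71.181.38
  126.70.0.0/16 (126.70.0.0 - 126.70.255.255) does not contain 126.71.181.38
Longest matching prefix is /15 -> next hop WAN-GW.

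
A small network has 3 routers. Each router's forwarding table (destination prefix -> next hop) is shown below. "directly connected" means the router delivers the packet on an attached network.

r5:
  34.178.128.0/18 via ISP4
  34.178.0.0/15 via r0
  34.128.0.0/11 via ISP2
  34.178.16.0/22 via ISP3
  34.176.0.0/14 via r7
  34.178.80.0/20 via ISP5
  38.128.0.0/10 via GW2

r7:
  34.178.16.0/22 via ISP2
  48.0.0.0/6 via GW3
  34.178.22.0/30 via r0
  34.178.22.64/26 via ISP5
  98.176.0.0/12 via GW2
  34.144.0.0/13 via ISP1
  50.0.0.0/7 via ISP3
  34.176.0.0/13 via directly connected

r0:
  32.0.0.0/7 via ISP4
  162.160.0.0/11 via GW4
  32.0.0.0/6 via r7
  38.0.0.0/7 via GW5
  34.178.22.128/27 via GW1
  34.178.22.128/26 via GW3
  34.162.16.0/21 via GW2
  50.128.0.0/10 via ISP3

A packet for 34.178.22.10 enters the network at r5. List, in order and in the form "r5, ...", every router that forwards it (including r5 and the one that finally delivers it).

At r5: longest match for 34.178.22.10 is 34.178.0.0/15 -> r0
At r0: longest match for 34.178.22.10 is 32.0.0.0/6 -> r7
At r7: longest match for 34.178.22.10 is 34.176.0.0/13 -> directly connected

r5, r0, r7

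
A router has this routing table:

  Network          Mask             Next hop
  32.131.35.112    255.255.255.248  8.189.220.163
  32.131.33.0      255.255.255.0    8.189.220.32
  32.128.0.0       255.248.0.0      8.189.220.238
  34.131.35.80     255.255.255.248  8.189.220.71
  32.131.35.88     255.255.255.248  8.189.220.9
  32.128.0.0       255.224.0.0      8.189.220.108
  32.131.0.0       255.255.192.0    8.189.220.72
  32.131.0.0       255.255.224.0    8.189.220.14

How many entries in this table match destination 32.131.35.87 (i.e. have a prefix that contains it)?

Prefixes containing 32.131.35.87:
  32.128.0.0/11 (32.128.0.0 - 32.159.255.255)
  32.128.0.0/13 (32.128.0.0 - 32.135.255.255)
  32.131.0.0/18 (32.131.0.0 - 32.131.63.255)
Total matching entries: 3.

3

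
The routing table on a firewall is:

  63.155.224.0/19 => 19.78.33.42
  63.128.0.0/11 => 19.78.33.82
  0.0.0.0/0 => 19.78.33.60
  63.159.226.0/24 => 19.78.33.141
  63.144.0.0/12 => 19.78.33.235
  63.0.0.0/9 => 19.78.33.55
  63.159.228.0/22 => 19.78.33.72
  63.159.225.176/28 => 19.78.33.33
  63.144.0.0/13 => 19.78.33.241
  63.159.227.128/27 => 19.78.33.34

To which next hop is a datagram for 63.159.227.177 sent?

Routes whose prefix contains 63.159.227.177:
  0.0.0.0/0 (default, matches everything) -> 19.78.33.60
  63.128.0.0/11 (63.128.0.0 - 63.159.255.255) -> 19.78.33.82
  63.144.0.0/12 (63.144.0.0 - 63.159.255.255) -> 19.78.33.235
More-specific entries that do NOT match:
  63.159.225.176/28 (63.159.225.176 - 63.159.225.191) does not contain 63.159.227.177
  63.159.227.128/27 (63.159.227.128 - 63.159.227.159) does not contain 63.159.227.177
  63.159.226.0/24 (63.159.226.0 - 63.159.226.255) does not contain 63.159.227.177
  63.159.228.0/22 (63.159.228.0 - 63.159.231.255) does not contain 63.159.227.177
  63.155.224.0/19 (63.155.224.0 - 63.155.255.255) does not contain 63.159.227.177
  63.144.0.0/13 (63.144.0.0 - 63.151.255.255) does not contain 63.159.227.177
Longest matching prefix is /12 -> next hop 19.78.33.235.

19.78.33.235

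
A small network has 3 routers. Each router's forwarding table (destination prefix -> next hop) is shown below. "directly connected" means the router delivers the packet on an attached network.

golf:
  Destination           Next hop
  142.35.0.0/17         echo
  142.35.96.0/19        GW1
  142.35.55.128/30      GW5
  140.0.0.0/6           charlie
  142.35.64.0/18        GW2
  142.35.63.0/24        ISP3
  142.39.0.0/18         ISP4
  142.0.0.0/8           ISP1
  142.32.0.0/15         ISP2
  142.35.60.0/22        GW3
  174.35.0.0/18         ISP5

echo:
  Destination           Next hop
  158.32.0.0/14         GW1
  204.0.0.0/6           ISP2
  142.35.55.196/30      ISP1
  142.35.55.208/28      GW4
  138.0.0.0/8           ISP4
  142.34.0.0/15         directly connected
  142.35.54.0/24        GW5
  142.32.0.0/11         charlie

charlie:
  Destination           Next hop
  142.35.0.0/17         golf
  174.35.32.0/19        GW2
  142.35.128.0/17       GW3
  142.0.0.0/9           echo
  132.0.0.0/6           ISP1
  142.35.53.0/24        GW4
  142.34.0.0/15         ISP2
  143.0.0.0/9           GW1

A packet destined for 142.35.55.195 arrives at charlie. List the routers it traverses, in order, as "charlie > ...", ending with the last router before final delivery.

At charlie: longest match for 142.35.55.195 is 142.35.0.0/17 -> golf
At golf: longest match for 142.35.55.195 is 142.35.0.0/17 -> echo
At echo: longest match for 142.35.55.195 is 142.34.0.0/15 -> directly connected

charlie > golf > echo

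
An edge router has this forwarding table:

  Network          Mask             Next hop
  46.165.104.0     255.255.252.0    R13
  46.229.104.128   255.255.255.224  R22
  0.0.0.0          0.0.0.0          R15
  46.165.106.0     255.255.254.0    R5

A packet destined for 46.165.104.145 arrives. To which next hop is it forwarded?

Routes whose prefix contains 46.165.104.145:
  0.0.0.0/0 (default, matches everything) -> R15
  46.165.104.0/22 (46.165.104.0 - 46.165.107.255) -> R13
More-specific entries that do NOT match:
  46.229.104.128/27 (46.229.104.128 - 46.229.104.159) does not contain 46.165.104.145
  46.165.106.0/23 (46.165.106.0 - 46.165.107.255) does not contain 46.165.104.145
Longest matching prefix is /22 -> next hop R13.

R13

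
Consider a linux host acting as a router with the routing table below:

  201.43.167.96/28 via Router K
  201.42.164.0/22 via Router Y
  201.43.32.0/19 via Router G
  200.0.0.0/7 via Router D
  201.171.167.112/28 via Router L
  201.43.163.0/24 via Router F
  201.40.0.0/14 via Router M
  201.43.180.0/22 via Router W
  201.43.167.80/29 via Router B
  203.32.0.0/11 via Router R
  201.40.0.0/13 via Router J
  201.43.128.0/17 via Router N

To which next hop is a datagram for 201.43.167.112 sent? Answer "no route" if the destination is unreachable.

Router N

Routes whose prefix contains 201.43.167.112:
  200.0.0.0/7 (200.0.0.0 - 201.255.255.255) -> Router D
  201.40.0.0/13 (201.40.0.0 - 201.47.255.255) -> Router J
  201.40.0.0/14 (201.40.0.0 - 201.43.255.255) -> Router M
  201.43.128.0/17 (201.43.128.0 - 201.43.255.255) -> Router N
More-specific entries that do NOT match:
  201.43.167.80/29 (201.43.167.80 - 201.43.167.87) does not contain 201.43.167.112
  201.43.167.96/28 (201.43.167.96 - 201.43.167.111) does not contain 201.43.167.112
  201.171.167.112/28 (201.171.167.112 - 201.171.167.127) does not contain 201.43.167.112
  201.43.163.0/24 (201.43.163.0 - 201.43.163.255) does not contain 201.43.167.112
  201.42.164.0/22 (201.42.164.0 - 201.42.167.255) does not contain 201.43.167.112
  201.43.180.0/22 (201.43.180.0 - 201.43.183.255) does not contain 201.43.167.112
  201.43.32.0/19 (201.43.32.0 - 201.43.63.255) does not contain 201.43.167.112
Longest matching prefix is /17 -> next hop Router N.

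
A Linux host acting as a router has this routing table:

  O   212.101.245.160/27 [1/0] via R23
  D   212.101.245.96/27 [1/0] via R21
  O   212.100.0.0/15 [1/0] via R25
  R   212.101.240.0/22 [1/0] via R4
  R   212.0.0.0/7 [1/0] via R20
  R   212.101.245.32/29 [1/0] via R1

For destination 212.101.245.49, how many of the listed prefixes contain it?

2

Prefixes containing 212.101.245.49:
  212.0.0.0/7 (212.0.0.0 - 213.255.255.255)
  212.100.0.0/15 (212.100.0.0 - 212.101.255.255)
Total matching entries: 2.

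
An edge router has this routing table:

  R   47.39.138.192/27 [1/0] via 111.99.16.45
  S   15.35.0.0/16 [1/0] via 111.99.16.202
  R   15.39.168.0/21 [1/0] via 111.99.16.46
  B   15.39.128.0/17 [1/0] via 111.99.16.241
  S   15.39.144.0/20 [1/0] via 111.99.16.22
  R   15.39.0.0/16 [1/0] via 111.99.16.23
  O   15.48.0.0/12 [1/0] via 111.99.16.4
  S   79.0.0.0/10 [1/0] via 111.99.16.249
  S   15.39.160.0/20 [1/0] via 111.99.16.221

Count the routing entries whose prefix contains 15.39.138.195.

2

Prefixes containing 15.39.138.195:
  15.39.0.0/16 (15.39.0.0 - 15.39.255.255)
  15.39.128.0/17 (15.39.128.0 - 15.39.255.255)
Total matching entries: 2.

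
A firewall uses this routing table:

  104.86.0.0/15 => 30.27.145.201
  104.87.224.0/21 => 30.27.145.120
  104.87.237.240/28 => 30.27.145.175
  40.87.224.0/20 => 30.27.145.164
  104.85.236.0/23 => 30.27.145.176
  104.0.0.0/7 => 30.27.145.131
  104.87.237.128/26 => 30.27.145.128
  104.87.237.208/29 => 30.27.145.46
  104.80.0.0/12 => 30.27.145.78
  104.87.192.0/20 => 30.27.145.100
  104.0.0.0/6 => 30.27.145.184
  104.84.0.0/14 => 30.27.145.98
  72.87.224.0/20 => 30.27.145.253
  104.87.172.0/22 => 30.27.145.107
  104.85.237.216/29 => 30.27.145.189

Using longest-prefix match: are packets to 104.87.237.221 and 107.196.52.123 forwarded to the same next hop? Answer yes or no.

no

104.87.237.221: longest match 104.86.0.0/15 -> 30.27.145.201
107.196.52.123: longest match 104.0.0.0/6 -> 30.27.145.184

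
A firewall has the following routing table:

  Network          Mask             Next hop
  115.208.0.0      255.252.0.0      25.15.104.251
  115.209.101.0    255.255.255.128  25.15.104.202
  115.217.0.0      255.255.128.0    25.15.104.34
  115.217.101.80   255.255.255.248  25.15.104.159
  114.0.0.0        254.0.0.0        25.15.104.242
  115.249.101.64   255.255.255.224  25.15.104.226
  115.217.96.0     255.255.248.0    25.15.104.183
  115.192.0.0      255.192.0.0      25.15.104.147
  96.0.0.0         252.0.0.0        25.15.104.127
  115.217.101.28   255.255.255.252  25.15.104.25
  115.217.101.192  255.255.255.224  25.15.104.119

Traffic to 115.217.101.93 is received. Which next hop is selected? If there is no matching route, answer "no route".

Routes whose prefix contains 115.217.101.93:
  114.0.0.0/7 (114.0.0.0 - 115.255.255.255) -> 25.15.104.242
  115.192.0.0/10 (115.192.0.0 - 115.255.255.255) -> 25.15.104.147
  115.217.0.0/17 (115.217.0.0 - 115.217.127.255) -> 25.15.104.34
  115.217.96.0/21 (115.217.96.0 - 115.217.103.255) -> 25.15.104.183
More-specific entries that do NOT match:
  115.217.101.28/30 (115.217.101.28 - 115.217.101.31) does not contain 115.217.101.93
  115.217.101.80/29 (115.217.101.80 - 115.217.101.87) does not contain 115.217.101.93
  115.249.101.64/27 (115.249.101.64 - 115.249.101.95) does not contain 115.217.101.93
  115.217.101.192/27 (115.217.101.192 - 115.217.101.223) does not contain 115.217.101.93
  115.209.101.0/25 (115.209.101.0 - 115.209.101.127) does not contain 115.217.101.93
Longest matching prefix is /21 -> next hop 25.15.104.183.

25.15.104.183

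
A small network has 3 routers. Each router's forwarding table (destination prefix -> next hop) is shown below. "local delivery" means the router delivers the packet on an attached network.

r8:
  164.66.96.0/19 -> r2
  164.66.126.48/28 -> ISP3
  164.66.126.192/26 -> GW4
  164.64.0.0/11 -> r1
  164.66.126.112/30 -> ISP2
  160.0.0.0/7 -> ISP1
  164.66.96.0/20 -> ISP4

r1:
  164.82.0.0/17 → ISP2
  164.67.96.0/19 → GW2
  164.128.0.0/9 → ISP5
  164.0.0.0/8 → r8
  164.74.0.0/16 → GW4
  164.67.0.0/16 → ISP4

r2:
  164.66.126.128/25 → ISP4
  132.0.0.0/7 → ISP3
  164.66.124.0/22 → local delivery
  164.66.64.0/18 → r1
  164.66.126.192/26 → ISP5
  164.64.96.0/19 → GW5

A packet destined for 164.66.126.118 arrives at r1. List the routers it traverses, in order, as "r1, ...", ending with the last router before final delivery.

At r1: longest match for 164.66.126.118 is 164.0.0.0/8 -> r8
At r8: longest match for 164.66.126.118 is 164.66.96.0/19 -> r2
At r2: longest match for 164.66.126.118 is 164.66.124.0/22 -> local delivery

r1, r8, r2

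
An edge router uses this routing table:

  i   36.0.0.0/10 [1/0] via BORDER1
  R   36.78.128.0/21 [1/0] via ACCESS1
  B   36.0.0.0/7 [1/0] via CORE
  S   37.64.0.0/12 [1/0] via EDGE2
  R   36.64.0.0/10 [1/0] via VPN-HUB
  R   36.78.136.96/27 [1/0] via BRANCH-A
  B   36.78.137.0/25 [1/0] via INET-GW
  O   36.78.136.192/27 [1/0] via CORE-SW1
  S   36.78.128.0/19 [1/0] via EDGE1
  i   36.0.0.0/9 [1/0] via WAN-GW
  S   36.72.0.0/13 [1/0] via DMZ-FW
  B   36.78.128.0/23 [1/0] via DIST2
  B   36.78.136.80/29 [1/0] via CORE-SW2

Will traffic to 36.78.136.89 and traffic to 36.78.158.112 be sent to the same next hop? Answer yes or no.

yes

36.78.136.89: longest match 36.78.128.0/19 -> EDGE1
36.78.158.112: longest match 36.78.128.0/19 -> EDGE1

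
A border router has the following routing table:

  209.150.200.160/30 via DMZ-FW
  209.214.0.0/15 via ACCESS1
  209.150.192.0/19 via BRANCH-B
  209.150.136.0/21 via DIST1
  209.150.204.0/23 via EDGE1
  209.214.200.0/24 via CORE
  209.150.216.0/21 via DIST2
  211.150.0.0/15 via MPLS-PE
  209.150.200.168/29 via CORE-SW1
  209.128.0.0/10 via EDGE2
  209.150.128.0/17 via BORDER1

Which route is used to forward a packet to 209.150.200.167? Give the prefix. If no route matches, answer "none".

209.150.192.0/19

Entries matching 209.150.200.167:
  209.128.0.0/10 (209.128.0.0 - 209.191.255.255)
  209.150.128.0/17 (209.150.128.0 - 209.150.255.255)
  209.150.192.0/19 (209.150.192.0 - 209.150.223.255)
Most specific is 209.150.192.0/19.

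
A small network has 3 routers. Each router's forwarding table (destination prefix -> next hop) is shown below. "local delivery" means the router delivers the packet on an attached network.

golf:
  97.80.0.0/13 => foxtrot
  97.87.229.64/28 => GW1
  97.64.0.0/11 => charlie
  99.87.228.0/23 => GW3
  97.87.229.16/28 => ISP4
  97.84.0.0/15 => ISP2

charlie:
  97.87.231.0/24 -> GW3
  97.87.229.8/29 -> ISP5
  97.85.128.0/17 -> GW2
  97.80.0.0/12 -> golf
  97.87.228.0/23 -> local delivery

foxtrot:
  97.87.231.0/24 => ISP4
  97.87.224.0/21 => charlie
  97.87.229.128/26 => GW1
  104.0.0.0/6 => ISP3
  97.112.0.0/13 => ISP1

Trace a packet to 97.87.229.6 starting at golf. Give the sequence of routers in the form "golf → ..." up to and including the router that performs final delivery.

At golf: longest match for 97.87.229.6 is 97.80.0.0/13 -> foxtrot
At foxtrot: longest match for 97.87.229.6 is 97.87.224.0/21 -> charlie
At charlie: longest match for 97.87.229.6 is 97.87.228.0/23 -> local delivery

golf → foxtrot → charlie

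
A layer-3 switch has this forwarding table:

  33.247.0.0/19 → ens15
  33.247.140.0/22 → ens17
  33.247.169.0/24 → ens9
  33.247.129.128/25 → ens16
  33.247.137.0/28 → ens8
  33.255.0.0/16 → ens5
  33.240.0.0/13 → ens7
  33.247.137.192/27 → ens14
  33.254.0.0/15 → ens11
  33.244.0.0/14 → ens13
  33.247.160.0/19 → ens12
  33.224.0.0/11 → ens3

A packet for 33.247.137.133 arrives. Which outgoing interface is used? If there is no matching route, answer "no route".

Routes whose prefix contains 33.247.137.133:
  33.224.0.0/11 (33.224.0.0 - 33.255.255.255) -> ens3
  33.240.0.0/13 (33.240.0.0 - 33.247.255.255) -> ens7
  33.244.0.0/14 (33.244.0.0 - 33.247.255.255) -> ens13
More-specific entries that do NOT match:
  33.247.137.0/28 (33.247.137.0 - 33.247.137.15) does not contain 33.247.137.133
  33.247.137.192/27 (33.247.137.192 - 33.247.137.223) does not contain 33.247.137.133
  33.247.129.128/25 (33.247.129.128 - 33.247.129.255) does not contain 33.247.137.133
  33.247.169.0/24 (33.247.169.0 - 33.247.169.255) does not contain 33.247.137.133
  33.247.140.0/22 (33.247.140.0 - 33.247.143.255) does not contain 33.247.137.133
  33.247.0.0/19 (33.247.0.0 - 33.247.31.255) does not contain 33.247.137.133
  33.247.160.0/19 (33.247.160.0 - 33.247.191.255) does not contain 33.247.137.133
  33.255.0.0/16 (33.255.0.0 - 33.255.255.255) does not contain 33.247.137.133
  33.254.0.0/15 (33.254.0.0 - 33.255.255.255) does not contain 33.247.137.133
Longest matching prefix is /14 -> interface ens13.

ens13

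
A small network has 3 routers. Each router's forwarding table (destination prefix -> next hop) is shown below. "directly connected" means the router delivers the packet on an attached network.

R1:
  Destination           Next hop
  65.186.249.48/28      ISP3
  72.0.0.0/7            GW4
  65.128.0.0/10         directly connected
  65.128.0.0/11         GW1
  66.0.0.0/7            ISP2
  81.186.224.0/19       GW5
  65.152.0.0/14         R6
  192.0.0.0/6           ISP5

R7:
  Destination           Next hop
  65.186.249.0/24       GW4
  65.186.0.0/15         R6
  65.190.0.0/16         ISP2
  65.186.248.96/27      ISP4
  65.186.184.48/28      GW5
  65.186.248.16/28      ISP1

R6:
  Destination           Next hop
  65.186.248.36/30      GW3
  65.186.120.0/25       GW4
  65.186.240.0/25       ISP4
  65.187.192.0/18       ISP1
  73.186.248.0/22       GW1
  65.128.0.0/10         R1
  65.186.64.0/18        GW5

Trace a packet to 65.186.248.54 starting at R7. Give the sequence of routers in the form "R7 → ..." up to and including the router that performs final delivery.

R7 → R6 → R1

At R7: longest match for 65.186.248.54 is 65.186.0.0/15 -> R6
At R6: longest match for 65.186.248.54 is 65.128.0.0/10 -> R1
At R1: longest match for 65.186.248.54 is 65.128.0.0/10 -> directly connected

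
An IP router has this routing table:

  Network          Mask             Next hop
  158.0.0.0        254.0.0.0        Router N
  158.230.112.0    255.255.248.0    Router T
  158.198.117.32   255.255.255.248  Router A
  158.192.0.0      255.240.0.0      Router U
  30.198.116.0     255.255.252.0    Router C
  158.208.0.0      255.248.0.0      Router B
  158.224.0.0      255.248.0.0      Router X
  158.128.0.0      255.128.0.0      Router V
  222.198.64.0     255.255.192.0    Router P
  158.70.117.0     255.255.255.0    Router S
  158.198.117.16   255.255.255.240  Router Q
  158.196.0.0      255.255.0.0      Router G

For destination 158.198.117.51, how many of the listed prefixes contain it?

Prefixes containing 158.198.117.51:
  158.0.0.0/7 (158.0.0.0 - 159.255.255.255)
  158.128.0.0/9 (158.128.0.0 - 158.255.255.255)
  158.192.0.0/12 (158.192.0.0 - 158.207.255.255)
Total matching entries: 3.

3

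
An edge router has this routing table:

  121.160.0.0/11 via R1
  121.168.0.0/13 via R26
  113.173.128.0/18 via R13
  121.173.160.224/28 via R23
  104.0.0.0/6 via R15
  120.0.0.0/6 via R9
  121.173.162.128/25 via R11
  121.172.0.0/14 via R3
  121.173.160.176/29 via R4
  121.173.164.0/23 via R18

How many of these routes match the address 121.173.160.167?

Prefixes containing 121.173.160.167:
  120.0.0.0/6 (120.0.0.0 - 123.255.255.255)
  121.160.0.0/11 (121.160.0.0 - 121.191.255.255)
  121.168.0.0/13 (121.168.0.0 - 121.175.255.255)
  121.172.0.0/14 (121.172.0.0 - 121.175.255.255)
Total matching entries: 4.

4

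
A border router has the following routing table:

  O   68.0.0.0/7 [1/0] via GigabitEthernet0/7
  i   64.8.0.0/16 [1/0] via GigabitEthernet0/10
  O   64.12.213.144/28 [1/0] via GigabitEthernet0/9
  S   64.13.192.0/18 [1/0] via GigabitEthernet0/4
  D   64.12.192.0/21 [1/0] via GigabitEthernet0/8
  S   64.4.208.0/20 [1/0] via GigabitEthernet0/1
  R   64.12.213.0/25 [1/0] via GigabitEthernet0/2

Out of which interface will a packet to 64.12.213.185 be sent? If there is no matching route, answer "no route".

No entry's prefix contains 64.12.213.185; there is no default route.

no route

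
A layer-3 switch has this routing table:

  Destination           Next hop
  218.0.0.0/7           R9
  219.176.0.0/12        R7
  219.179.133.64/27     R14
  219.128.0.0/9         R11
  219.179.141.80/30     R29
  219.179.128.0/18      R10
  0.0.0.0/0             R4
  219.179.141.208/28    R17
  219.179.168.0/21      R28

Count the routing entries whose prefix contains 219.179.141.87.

Prefixes containing 219.179.141.87:
  0.0.0.0/0 (default, matches everything)
  218.0.0.0/7 (218.0.0.0 - 219.255.255.255)
  219.128.0.0/9 (219.128.0.0 - 219.255.255.255)
  219.176.0.0/12 (219.176.0.0 - 219.191.255.255)
  219.179.128.0/18 (219.179.128.0 - 219.179.191.255)
Total matching entries: 5.

5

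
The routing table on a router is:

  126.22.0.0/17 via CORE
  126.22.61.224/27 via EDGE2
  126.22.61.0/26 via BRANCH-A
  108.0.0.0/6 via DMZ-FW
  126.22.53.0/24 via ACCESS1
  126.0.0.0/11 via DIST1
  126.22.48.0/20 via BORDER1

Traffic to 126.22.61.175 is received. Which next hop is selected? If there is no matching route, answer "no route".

BORDER1

Routes whose prefix contains 126.22.61.175:
  126.0.0.0/11 (126.0.0.0 - 126.31.255.255) -> DIST1
  126.22.0.0/17 (126.22.0.0 - 126.22.127.255) -> CORE
  126.22.48.0/20 (126.22.48.0 - 126.22.63.255) -> BORDER1
More-specific entries that do NOT match:
  126.22.61.224/27 (126.22.61.224 - 126.22.61.255) does not contain 126.22.61.175
  126.22.61.0/26 (126.22.61.0 - 126.22.61.63) does not contain 126.22.61.175
  126.22.53.0/24 (126.22.53.0 - 126.22.53.255) does not contain 126.22.61.175
Longest matching prefix is /20 -> next hop BORDER1.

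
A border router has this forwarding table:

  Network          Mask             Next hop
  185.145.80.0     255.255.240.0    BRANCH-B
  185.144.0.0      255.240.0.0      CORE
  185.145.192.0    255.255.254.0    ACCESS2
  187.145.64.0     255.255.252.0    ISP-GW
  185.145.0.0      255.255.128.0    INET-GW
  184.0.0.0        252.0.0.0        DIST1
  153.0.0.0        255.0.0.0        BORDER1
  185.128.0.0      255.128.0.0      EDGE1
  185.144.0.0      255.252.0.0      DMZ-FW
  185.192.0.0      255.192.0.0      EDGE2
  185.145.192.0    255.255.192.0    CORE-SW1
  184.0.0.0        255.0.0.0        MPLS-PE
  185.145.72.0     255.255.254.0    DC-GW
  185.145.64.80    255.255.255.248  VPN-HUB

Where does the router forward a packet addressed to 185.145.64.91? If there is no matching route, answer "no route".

Routes whose prefix contains 185.145.64.91:
  184.0.0.0/6 (184.0.0.0 - 187.255.255.255) -> DIST1
  185.128.0.0/9 (185.128.0.0 - 185.255.255.255) -> EDGE1
  185.144.0.0/12 (185.144.0.0 - 185.159.255.255) -> CORE
  185.144.0.0/14 (185.144.0.0 - 185.147.255.255) -> DMZ-FW
  185.145.0.0/17 (185.145.0.0 - 185.145.127.255) -> INET-GW
More-specific entries that do NOT match:
  185.145.64.80/29 (185.145.64.80 - 185.145.64.87) does not contain 185.145.64.91
  185.145.192.0/23 (185.145.192.0 - 185.145.193.255) does not contain 185.145.64.91
  185.145.72.0/23 (185.145.72.0 - 185.145.73.255) does not contain 185.145.64.91
  187.145.64.0/22 (187.145.64.0 - 187.145.67.255) does not contain 185.145.64.91
  185.145.80.0/20 (185.145.80.0 - 185.145.95.255) does not contain 185.145.64.91
  185.145.192.0/18 (185.145.192.0 - 185.145.255.255) does not contain 185.145.64.91
Longest matching prefix is /17 -> next hop INET-GW.

INET-GW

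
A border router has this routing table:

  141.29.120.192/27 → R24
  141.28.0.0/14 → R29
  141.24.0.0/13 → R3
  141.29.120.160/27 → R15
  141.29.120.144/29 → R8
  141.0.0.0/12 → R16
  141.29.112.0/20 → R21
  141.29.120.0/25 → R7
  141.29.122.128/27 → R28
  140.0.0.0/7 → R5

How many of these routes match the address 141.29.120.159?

Prefixes containing 141.29.120.159:
  140.0.0.0/7 (140.0.0.0 - 141.255.255.255)
  141.24.0.0/13 (141.24.0.0 - 141.31.255.255)
  141.28.0.0/14 (141.28.0.0 - 141.31.255.255)
  141.29.112.0/20 (141.29.112.0 - 141.29.127.255)
Total matching entries: 4.

4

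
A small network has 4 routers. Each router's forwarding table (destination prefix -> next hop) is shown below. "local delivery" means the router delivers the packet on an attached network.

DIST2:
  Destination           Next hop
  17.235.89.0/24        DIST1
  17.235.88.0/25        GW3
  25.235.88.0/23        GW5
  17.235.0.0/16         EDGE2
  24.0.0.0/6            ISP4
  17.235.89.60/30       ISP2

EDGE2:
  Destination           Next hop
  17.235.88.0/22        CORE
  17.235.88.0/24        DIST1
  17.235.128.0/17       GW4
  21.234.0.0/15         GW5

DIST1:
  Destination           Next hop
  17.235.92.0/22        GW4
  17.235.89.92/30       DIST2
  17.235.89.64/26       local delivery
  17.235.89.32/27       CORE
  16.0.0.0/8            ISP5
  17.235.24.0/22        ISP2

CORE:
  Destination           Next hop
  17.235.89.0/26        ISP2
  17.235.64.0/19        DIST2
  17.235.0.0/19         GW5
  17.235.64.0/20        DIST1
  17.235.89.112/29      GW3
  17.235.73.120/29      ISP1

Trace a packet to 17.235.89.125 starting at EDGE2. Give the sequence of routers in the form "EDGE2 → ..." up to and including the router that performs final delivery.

EDGE2 → CORE → DIST2 → DIST1

At EDGE2: longest match for 17.235.89.125 is 17.235.88.0/22 -> CORE
At CORE: longest match for 17.235.89.125 is 17.235.64.0/19 -> DIST2
At DIST2: longest match for 17.235.89.125 is 17.235.89.0/24 -> DIST1
At DIST1: longest match for 17.235.89.125 is 17.235.89.64/26 -> local delivery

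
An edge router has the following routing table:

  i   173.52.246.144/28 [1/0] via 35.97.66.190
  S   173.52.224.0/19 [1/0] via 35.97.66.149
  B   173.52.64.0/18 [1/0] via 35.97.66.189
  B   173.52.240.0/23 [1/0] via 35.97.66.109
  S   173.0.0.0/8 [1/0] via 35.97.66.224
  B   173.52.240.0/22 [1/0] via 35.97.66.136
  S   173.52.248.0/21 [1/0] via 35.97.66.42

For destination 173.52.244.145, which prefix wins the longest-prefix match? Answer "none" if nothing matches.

173.52.224.0/19

Entries matching 173.52.244.145:
  173.0.0.0/8 (173.0.0.0 - 173.255.255.255)
  173.52.224.0/19 (173.52.224.0 - 173.52.255.255)
Most specific is 173.52.224.0/19.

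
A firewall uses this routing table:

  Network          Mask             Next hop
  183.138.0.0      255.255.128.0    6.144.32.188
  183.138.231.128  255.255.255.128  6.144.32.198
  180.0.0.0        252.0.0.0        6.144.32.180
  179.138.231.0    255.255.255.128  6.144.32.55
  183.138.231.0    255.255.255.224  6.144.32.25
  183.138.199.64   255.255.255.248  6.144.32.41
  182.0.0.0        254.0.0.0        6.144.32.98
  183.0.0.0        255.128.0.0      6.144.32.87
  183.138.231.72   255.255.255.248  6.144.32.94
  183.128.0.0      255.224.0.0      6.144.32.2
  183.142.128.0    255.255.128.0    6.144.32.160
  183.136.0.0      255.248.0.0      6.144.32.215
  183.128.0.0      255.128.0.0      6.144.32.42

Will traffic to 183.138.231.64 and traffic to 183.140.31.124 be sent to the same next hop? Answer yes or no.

yes

183.138.231.64: longest match 183.136.0.0/13 -> 6.144.32.215
183.140.31.124: longest match 183.136.0.0/13 -> 6.144.32.215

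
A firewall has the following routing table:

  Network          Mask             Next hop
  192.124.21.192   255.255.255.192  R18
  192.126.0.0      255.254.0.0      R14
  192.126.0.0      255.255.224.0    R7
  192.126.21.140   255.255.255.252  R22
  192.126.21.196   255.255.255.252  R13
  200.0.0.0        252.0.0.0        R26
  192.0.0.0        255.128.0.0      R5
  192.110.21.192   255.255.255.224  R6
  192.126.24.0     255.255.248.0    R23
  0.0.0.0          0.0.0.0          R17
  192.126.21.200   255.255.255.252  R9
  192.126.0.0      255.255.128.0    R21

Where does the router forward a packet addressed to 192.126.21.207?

Routes whose prefix contains 192.126.21.207:
  0.0.0.0/0 (default, matches everything) -> R17
  192.0.0.0/9 (192.0.0.0 - 192.127.255.255) -> R5
  192.126.0.0/15 (192.126.0.0 - 192.127.255.255) -> R14
  192.126.0.0/17 (192.126.0.0 - 192.126.127.255) -> R21
  192.126.0.0/19 (192.126.0.0 - 192.126.31.255) -> R7
More-specific entries that do NOT match:
  192.126.21.140/30 (192.126.21.140 - 192.126.21.143) does not contain 192.126.21.207
  192.126.21.196/30 (192.126.21.196 - 192.126.21.199) does not contain 192.126.21.207
  192.126.21.200/30 (192.126.21.200 - 192.126.21.203) does not contain 192.126.21.207
  192.110.21.192/27 (192.110.21.192 - 192.110.21.223) does not contain 192.126.21.207
  192.124.21.192/26 (192.124.21.192 - 192.124.21.255) does not contain 192.126.21.207
  192.126.24.0/21 (192.126.24.0 - 192.126.31.255) does not contain 192.126.21.207
Longest matching prefix is /19 -> next hop R7.

R7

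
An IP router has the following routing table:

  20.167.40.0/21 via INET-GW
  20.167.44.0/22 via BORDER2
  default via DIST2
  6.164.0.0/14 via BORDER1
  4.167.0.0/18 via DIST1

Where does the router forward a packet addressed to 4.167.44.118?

DIST1

Routes whose prefix contains 4.167.44.118:
  0.0.0.0/0 (default, matches everything) -> DIST2
  4.167.0.0/18 (4.167.0.0 - 4.167.63.255) -> DIST1
More-specific entries that do NOT match:
  20.167.44.0/22 (20.167.44.0 - 20.167.47.255) does not contain 4.167.44.118
  20.167.40.0/21 (20.167.40.0 - 20.167.47.255) does not contain 4.167.44.118
Longest matching prefix is /18 -> next hop DIST1.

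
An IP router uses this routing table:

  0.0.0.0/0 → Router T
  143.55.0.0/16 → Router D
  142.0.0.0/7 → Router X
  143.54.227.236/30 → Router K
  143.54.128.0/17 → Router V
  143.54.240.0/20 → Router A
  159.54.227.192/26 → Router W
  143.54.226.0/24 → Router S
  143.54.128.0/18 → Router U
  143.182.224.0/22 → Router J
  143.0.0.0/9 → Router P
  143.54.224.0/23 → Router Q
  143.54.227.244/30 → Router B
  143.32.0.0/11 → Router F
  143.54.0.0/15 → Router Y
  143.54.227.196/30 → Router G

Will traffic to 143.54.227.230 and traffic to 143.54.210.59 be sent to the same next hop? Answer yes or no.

yes

143.54.227.230: longest match 143.54.128.0/17 -> Router V
143.54.210.59: longest match 143.54.128.0/17 -> Router V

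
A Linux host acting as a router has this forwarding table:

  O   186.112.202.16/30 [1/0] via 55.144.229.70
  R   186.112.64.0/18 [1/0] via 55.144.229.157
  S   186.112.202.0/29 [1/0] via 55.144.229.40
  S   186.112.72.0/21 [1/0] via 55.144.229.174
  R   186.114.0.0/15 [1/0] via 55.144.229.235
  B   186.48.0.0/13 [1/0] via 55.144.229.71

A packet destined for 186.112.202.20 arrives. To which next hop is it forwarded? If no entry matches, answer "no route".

No entry's prefix contains 186.112.202.20; there is no default route.

no route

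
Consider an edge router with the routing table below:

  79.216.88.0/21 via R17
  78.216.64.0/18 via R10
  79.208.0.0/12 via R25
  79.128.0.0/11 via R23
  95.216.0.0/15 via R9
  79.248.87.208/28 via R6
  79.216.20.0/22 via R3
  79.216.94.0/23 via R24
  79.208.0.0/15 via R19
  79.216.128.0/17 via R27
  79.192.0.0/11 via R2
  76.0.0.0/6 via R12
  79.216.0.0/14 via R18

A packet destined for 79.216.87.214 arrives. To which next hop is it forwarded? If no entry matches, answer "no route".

Routes whose prefix contains 79.216.87.214:
  76.0.0.0/6 (76.0.0.0 - 79.255.255.255) -> R12
  79.192.0.0/11 (79.192.0.0 - 79.223.255.255) -> R2
  79.208.0.0/12 (79.208.0.0 - 79.223.255.255) -> R25
  79.216.0.0/14 (79.216.0.0 - 79.219.255.255) -> R18
More-specific entries that do NOT match:
  79.248.87.208/28 (79.248.87.208 - 79.248.87.223) does not contain 79.216.87.214
  79.216.94.0/23 (79.216.94.0 - 79.216.95.255) does not contain 79.216.87.214
  79.216.20.0/22 (79.216.20.0 - 79.216.23.255) does not contain 79.216.87.214
  79.216.88.0/21 (79.216.88.0 - 79.216.95.255) does not contain 79.216.87.214
  78.216.64.0/18 (78.216.64.0 - 78.216.127.255) does not contain 79.216.87.214
  79.216.128.0/17 (79.216.128.0 - 79.216.255.255) does not contain 79.216.87.214
  95.216.0.0/15 (95.216.0.0 - 95.217.255.255) does not contain 79.216.87.214
  79.208.0.0/15 (79.208.0.0 - 79.209.255.255) does not contain 79.216.87.214
Longest matching prefix is /14 -> next hop R18.

R18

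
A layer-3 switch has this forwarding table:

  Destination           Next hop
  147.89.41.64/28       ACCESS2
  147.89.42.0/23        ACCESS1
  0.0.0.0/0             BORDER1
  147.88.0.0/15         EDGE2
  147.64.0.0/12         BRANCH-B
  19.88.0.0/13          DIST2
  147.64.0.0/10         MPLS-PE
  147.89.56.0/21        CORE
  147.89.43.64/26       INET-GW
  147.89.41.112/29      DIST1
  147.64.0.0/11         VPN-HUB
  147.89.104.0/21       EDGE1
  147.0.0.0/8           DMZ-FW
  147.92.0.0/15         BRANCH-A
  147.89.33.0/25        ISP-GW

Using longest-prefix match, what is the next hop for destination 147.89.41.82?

EDGE2

Routes whose prefix contains 147.89.41.82:
  0.0.0.0/0 (default, matches everything) -> BORDER1
  147.0.0.0/8 (147.0.0.0 - 147.255.255.255) -> DMZ-FW
  147.64.0.0/10 (147.64.0.0 - 147.127.255.255) -> MPLS-PE
  147.64.0.0/11 (147.64.0.0 - 147.95.255.255) -> VPN-HUB
  147.88.0.0/15 (147.88.0.0 - 147.89.255.255) -> EDGE2
More-specific entries that do NOT match:
  147.89.41.112/29 (147.89.41.112 - 147.89.41.119) does not contain 147.89.41.82
  147.89.41.64/28 (147.89.41.64 - 147.89.41.79) does not contain 147.89.41.82
  147.89.43.64/26 (147.89.43.64 - 147.89.43.127) does not contain 147.89.41.82
  147.89.33.0/25 (147.89.33.0 - 147.89.33.127) does not contain 147.89.41.82
  147.89.42.0/23 (147.89.42.0 - 147.89.43.255) does not contain 147.89.41.82
  147.89.56.0/21 (147.89.56.0 - 147.89.63.255) does not contain 147.89.41.82
  147.89.104.0/21 (147.89.104.0 - 147.89.111.255) does not contain 147.89.41.82
Longest matching prefix is /15 -> next hop EDGE2.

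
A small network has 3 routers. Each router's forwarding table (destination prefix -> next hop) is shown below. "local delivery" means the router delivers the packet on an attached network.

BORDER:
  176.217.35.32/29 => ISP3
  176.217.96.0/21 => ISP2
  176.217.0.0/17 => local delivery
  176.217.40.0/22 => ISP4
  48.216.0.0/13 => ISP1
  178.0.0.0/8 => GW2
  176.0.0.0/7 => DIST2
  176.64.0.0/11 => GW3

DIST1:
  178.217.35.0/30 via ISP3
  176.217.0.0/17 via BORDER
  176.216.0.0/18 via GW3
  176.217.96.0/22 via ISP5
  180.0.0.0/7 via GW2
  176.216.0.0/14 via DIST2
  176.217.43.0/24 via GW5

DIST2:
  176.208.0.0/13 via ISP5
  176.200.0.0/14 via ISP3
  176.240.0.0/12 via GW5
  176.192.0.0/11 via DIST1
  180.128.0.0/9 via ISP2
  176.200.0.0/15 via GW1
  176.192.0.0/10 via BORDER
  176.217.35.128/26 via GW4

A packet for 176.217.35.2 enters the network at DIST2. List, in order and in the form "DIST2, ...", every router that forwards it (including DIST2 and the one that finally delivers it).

DIST2, DIST1, BORDER

At DIST2: longest match for 176.217.35.2 is 176.192.0.0/11 -> DIST1
At DIST1: longest match for 176.217.35.2 is 176.217.0.0/17 -> BORDER
At BORDER: longest match for 176.217.35.2 is 176.217.0.0/17 -> local delivery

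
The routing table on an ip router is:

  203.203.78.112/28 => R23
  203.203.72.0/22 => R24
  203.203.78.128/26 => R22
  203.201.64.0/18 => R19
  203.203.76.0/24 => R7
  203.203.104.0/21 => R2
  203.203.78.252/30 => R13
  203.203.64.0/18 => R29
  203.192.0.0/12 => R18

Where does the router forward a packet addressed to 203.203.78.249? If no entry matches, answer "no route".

R29

Routes whose prefix contains 203.203.78.249:
  203.192.0.0/12 (203.192.0.0 - 203.207.255.255) -> R18
  203.203.64.0/18 (203.203.64.0 - 203.203.127.255) -> R29
More-specific entries that do NOT match:
  203.203.78.252/30 (203.203.78.252 - 203.203.78.255) does not contain 203.203.78.249
  203.203.78.112/28 (203.203.78.112 - 203.203.78.127) does not contain 203.203.78.249
  203.203.78.128/26 (203.203.78.128 - 203.203.78.191) does not contain 203.203.78.249
  203.203.76.0/24 (203.203.76.0 - 203.203.76.255) does not contain 203.203.78.249
  203.203.72.0/22 (203.203.72.0 - 203.203.75.255) does not contain 203.203.78.249
  203.203.104.0/21 (203.203.104.0 - 203.203.111.255) does not contain 203.203.78.249
Longest matching prefix is /18 -> next hop R29.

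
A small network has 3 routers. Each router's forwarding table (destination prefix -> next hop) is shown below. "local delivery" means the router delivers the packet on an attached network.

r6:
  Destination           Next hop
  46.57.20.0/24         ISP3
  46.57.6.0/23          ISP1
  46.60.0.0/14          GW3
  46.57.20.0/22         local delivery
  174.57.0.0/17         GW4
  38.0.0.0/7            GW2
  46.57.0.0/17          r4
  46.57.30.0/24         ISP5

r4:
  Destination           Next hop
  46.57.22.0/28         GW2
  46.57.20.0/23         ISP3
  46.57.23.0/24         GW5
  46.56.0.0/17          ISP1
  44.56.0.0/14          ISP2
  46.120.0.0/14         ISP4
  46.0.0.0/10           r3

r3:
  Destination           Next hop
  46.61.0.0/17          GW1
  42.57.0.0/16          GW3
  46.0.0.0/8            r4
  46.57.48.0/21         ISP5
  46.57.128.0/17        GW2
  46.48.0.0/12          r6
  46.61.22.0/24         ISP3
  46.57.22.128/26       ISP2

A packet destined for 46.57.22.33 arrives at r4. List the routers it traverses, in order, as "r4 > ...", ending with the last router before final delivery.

At r4: longest match for 46.57.22.33 is 46.0.0.0/10 -> r3
At r3: longest match for 46.57.22.33 is 46.48.0.0/12 -> r6
At r6: longest match for 46.57.22.33 is 46.57.20.0/22 -> local delivery

r4 > r3 > r6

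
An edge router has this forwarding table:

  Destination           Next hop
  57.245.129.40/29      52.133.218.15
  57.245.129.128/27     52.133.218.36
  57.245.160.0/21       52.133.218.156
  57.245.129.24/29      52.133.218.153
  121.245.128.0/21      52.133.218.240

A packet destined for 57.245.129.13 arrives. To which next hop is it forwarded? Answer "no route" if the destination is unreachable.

no route

No entry's prefix contains 57.245.129.13; there is no default route.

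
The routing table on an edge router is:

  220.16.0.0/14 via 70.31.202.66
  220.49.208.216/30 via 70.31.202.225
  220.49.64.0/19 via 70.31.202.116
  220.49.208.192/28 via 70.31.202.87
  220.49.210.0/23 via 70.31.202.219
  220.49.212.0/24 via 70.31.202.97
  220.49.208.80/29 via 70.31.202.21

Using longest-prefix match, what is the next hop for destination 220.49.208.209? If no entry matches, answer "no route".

no route

No entry's prefix contains 220.49.208.209; there is no default route.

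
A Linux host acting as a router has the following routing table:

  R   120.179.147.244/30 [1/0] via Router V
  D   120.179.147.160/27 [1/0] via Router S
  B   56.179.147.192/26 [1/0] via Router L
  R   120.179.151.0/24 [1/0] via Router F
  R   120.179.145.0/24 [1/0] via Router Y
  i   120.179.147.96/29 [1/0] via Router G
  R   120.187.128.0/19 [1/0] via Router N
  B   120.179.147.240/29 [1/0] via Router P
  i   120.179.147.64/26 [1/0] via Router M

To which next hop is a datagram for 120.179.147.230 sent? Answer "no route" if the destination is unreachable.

no route

No entry's prefix contains 120.179.147.230; there is no default route.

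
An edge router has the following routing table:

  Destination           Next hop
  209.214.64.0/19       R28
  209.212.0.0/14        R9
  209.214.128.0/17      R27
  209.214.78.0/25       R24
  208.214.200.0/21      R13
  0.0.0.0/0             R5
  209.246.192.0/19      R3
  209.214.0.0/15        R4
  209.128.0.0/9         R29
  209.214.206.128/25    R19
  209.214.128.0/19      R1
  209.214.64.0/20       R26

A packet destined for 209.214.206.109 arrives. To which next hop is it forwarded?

Routes whose prefix contains 209.214.206.109:
  0.0.0.0/0 (default, matches everything) -> R5
  209.128.0.0/9 (209.128.0.0 - 209.255.255.255) -> R29
  209.212.0.0/14 (209.212.0.0 - 209.215.255.255) -> R9
  209.214.0.0/15 (209.214.0.0 - 209.215.255.255) -> R4
  209.214.128.0/17 (209.214.128.0 - 209.214.255.255) -> R27
More-specific entries that do NOT match:
  209.214.78.0/25 (209.214.78.0 - 209.214.78.127) does not contain 209.214.206.109
  209.214.206.128/25 (209.214.206.128 - 209.214.206.255) does not contain 209.214.206.109
  208.214.200.0/21 (208.214.200.0 - 208.214.207.255) does not contain 209.214.206.109
  209.214.64.0/20 (209.214.64.0 - 209.214.79.255) does not contain 209.214.206.109
  209.214.64.0/19 (209.214.64.0 - 209.214.95.255) does not contain 209.214.206.109
  209.246.192.0/19 (209.246.192.0 - 209.246.223.255) does not contain 209.214.206.109
  209.214.128.0/19 (209.214.128.0 - 209.214.159.255) does not contain 209.214.206.109
Longest matching prefix is /17 -> next hop R27.

R27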